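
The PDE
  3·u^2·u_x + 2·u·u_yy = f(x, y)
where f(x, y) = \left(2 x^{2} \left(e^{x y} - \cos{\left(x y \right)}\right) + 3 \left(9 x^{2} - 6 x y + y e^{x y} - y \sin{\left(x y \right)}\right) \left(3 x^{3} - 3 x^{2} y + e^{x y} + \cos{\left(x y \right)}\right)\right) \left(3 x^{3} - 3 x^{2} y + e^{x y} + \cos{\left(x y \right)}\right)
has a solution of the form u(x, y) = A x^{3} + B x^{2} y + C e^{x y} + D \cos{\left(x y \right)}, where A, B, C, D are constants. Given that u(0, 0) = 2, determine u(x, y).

Answer: u(x, y) = 3 x^{3} - 3 x^{2} y + e^{x y} + \cos{\left(x y \right)}

Derivation:
Substitute the ansatz u = A x^{3} + B x^{2} y + C e^{x y} + D \cos{\left(x y \right)} into the left-hand side.
Derivatives of the ansatz:
  u_x = 3 A x^{2} + 2 B x y + C y e^{x y} - D y \sin{\left(x y \right)}
  u_yy = C x^{2} e^{x y} - D x^{2} \cos{\left(x y \right)}
Term by term:
  3·u^2·u_x = 9 A^{3} x^{8} + 24 A^{2} B x^{7} y + 3 A^{2} C x^{6} y e^{x y} + 18 A^{2} C x^{5} e^{x y} - 3 A^{2} D x^{6} y \sin{\left(x y \right)} + 18 A^{2} D x^{5} \cos{\left(x y \right)} + 21 A B^{2} x^{6} y^{2} + 6 A B C x^{5} y^{2} e^{x y} + 30 A B C x^{4} y e^{x y} - 6 A B D x^{5} y^{2} \sin{\left(x y \right)} + 30 A B D x^{4} y \cos{\left(x y \right)} + 6 A C^{2} x^{3} y e^{2 x y} + 9 A C^{2} x^{2} e^{2 x y} - 6 A C D x^{3} y e^{x y} \sin{\left(x y \right)} + 6 A C D x^{3} y e^{x y} \cos{\left(x y \right)} + 18 A C D x^{2} e^{x y} \cos{\left(x y \right)} - 6 A D^{2} x^{3} y \sin{\left(x y \right)} \cos{\left(x y \right)} + 9 A D^{2} x^{2} \cos^{2}{\left(x y \right)} + 6 B^{3} x^{5} y^{3} + 3 B^{2} C x^{4} y^{3} e^{x y} + 12 B^{2} C x^{3} y^{2} e^{x y} - 3 B^{2} D x^{4} y^{3} \sin{\left(x y \right)} + 12 B^{2} D x^{3} y^{2} \cos{\left(x y \right)} + 6 B C^{2} x^{2} y^{2} e^{2 x y} + 6 B C^{2} x y e^{2 x y} - 6 B C D x^{2} y^{2} e^{x y} \sin{\left(x y \right)} + 6 B C D x^{2} y^{2} e^{x y} \cos{\left(x y \right)} + 12 B C D x y e^{x y} \cos{\left(x y \right)} - 6 B D^{2} x^{2} y^{2} \sin{\left(x y \right)} \cos{\left(x y \right)} + 6 B D^{2} x y \cos^{2}{\left(x y \right)} + 3 C^{3} y e^{3 x y} - 3 C^{2} D y e^{2 x y} \sin{\left(x y \right)} + 6 C^{2} D y e^{2 x y} \cos{\left(x y \right)} - 6 C D^{2} y e^{x y} \sin{\left(x y \right)} \cos{\left(x y \right)} + 3 C D^{2} y e^{x y} \cos^{2}{\left(x y \right)} - 3 D^{3} y \sin{\left(x y \right)} \cos^{2}{\left(x y \right)}
  2·u·u_yy = 2 A C x^{5} e^{x y} - 2 A D x^{5} \cos{\left(x y \right)} + 2 B C x^{4} y e^{x y} - 2 B D x^{4} y \cos{\left(x y \right)} + 2 C^{2} x^{2} e^{2 x y} - 2 D^{2} x^{2} \cos^{2}{\left(x y \right)}
Sum these and collect like terms in the independent variables.
This must equal f(x, y) identically; expanded, f = 243 x^{8} - 648 x^{7} y + 567 x^{6} y^{2} + 27 x^{6} y e^{x y} - 27 x^{6} y \sin{\left(x y \right)} - 162 x^{5} y^{3} - 54 x^{5} y^{2} e^{x y} + 54 x^{5} y^{2} \sin{\left(x y \right)} + 168 x^{5} e^{x y} + 156 x^{5} \cos{\left(x y \right)} + 27 x^{4} y^{3} e^{x y} - 27 x^{4} y^{3} \sin{\left(x y \right)} - 276 x^{4} y e^{x y} - 264 x^{4} y \cos{\left(x y \right)} + 108 x^{3} y^{2} e^{x y} + 108 x^{3} y^{2} \cos{\left(x y \right)} + 18 x^{3} y e^{2 x y} - 18 x^{3} y e^{x y} \sin{\left(x y \right)} + 18 x^{3} y e^{x y} \cos{\left(x y \right)} - 18 x^{3} y \sin{\left(x y \right)} \cos{\left(x y \right)} - 18 x^{2} y^{2} e^{2 x y} + 18 x^{2} y^{2} e^{x y} \sin{\left(x y \right)} - 18 x^{2} y^{2} e^{x y} \cos{\left(x y \right)} + 18 x^{2} y^{2} \sin{\left(x y \right)} \cos{\left(x y \right)} + 29 x^{2} e^{2 x y} + 54 x^{2} e^{x y} \cos{\left(x y \right)} + 25 x^{2} \cos^{2}{\left(x y \right)} - 18 x y e^{2 x y} - 36 x y e^{x y} \cos{\left(x y \right)} - 18 x y \cos^{2}{\left(x y \right)} + 3 y e^{3 x y} - 3 y e^{2 x y} \sin{\left(x y \right)} + 6 y e^{2 x y} \cos{\left(x y \right)} - 6 y e^{x y} \sin{\left(x y \right)} \cos{\left(x y \right)} + 3 y e^{x y} \cos^{2}{\left(x y \right)} - 3 y \sin{\left(x y \right)} \cos^{2}{\left(x y \right)}.
Matching coefficients of the independent functions:
(each divided by its leading coefficient; functions giving the same equation are listed together)
  [x^{8}]:  A^{3} - 27 = 0
  [x^{2} e^{2 x y}]:  A C^{2} + \frac{2 C^{2}}{9} - \frac{29}{9} = 0
  [x^{2} \cos^{2}{\left(x y \right)}]:  A D^{2} - \frac{2 D^{2}}{9} - \frac{25}{9} = 0
  [x^{5} y^{3}]:  B^{3} + 27 = 0
  [x^{5} e^{x y}]:  A^{2} C + \frac{A C}{9} - \frac{28}{3} = 0
  [x^{5} \cos{\left(x y \right)}]:  A^{2} D - \frac{A D}{9} - \frac{26}{3} = 0
  [x^{6} y^{2}]:  A B^{2} - 27 = 0
  [x^{7} y]:  A^{2} B + 27 = 0
  [y e^{3 x y}]:  C^{3} - 1 = 0
  [x y e^{2 x y}, x^{2} y^{2} e^{2 x y}]:  B C^{2} + 3 = 0
  [x y \cos^{2}{\left(x y \right)}, x^{2} y^{2} \sin{\left(x y \right)} \cos{\left(x y \right)}]:  B D^{2} + 3 = 0
  [x^{2} e^{x y} \cos{\left(x y \right)}, x^{3} y e^{x y} \sin{\left(x y \right)}, x^{3} y e^{x y} \cos{\left(x y \right)}]:  A C D - 3 = 0
  [x^{3} y e^{2 x y}]:  A C^{2} - 3 = 0
  [x^{3} y^{2} e^{x y}, x^{4} y^{3} e^{x y}]:  B^{2} C - 9 = 0
  [x^{3} y^{2} \cos{\left(x y \right)}, x^{4} y^{3} \sin{\left(x y \right)}]:  B^{2} D - 9 = 0
  [x^{4} y e^{x y}]:  A B C + \frac{B C}{15} + \frac{46}{5} = 0
  [x^{4} y \cos{\left(x y \right)}]:  A B D - \frac{B D}{15} + \frac{44}{5} = 0
  [x^{5} y^{2} e^{x y}]:  A B C + 9 = 0
  [x^{5} y^{2} \sin{\left(x y \right)}]:  A B D + 9 = 0
  [x^{6} y e^{x y}]:  A^{2} C - 9 = 0
  [x^{6} y \sin{\left(x y \right)}]:  A^{2} D - 9 = 0
  [y e^{x y} \cos^{2}{\left(x y \right)}, y e^{x y} \sin{\left(x y \right)} \cos{\left(x y \right)}]:  C D^{2} - 1 = 0
  [y e^{2 x y} \sin{\left(x y \right)}, y e^{2 x y} \cos{\left(x y \right)}]:  C^{2} D - 1 = 0
  [y \sin{\left(x y \right)} \cos^{2}{\left(x y \right)}]:  D^{3} - 1 = 0
  [x y e^{x y} \cos{\left(x y \right)}, x^{2} y^{2} e^{x y} \sin{\left(x y \right)}, x^{2} y^{2} e^{x y} \cos{\left(x y \right)}]:  B C D + 3 = 0
  [x^{3} y \sin{\left(x y \right)} \cos{\left(x y \right)}]:  A D^{2} - 3 = 0
Solving: A = 3, B = -3, C = 1, D = 1.
Check against the point condition:
  u(0, 0) = 2  ⟹  C + D = 2  ✓
Hence u(x, y) = 3 x^{3} - 3 x^{2} y + e^{x y} + \cos{\left(x y \right)}.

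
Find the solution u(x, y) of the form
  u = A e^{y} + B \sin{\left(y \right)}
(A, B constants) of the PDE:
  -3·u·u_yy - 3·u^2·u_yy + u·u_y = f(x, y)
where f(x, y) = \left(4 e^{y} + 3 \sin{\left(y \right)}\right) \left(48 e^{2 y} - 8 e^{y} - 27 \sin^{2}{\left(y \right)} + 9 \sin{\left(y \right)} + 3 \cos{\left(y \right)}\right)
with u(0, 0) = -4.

Substitute the ansatz u = A e^{y} + B \sin{\left(y \right)} into the left-hand side.
Derivatives of the ansatz:
  u_yy = A e^{y} - B \sin{\left(y \right)}
  u_y = A e^{y} + B \cos{\left(y \right)}
Term by term:
  -3·u·u_yy = - 3 A^{2} e^{2 y} + 3 B^{2} \sin^{2}{\left(y \right)}
  -3·u^2·u_yy = - 3 A^{3} e^{3 y} - 3 A^{2} B e^{2 y} \sin{\left(y \right)} + 3 A B^{2} e^{y} \sin^{2}{\left(y \right)} + 3 B^{3} \sin^{3}{\left(y \right)}
  u·u_y = A^{2} e^{2 y} + A B e^{y} \sin{\left(y \right)} + A B e^{y} \cos{\left(y \right)} + B^{2} \sin{\left(y \right)} \cos{\left(y \right)}
So the left-hand side equals
  - 3 A^{3} e^{3 y} - 3 A^{2} B e^{2 y} \sin{\left(y \right)} - 2 A^{2} e^{2 y} + 3 A B^{2} e^{y} \sin^{2}{\left(y \right)} + A B e^{y} \sin{\left(y \right)} + A B e^{y} \cos{\left(y \right)} + 3 B^{3} \sin^{3}{\left(y \right)} + 3 B^{2} \sin^{2}{\left(y \right)} + B^{2} \sin{\left(y \right)} \cos{\left(y \right)}
This must equal f(x, y) identically; expanded, f = 192 e^{3 y} + 144 e^{2 y} \sin{\left(y \right)} - 32 e^{2 y} - 108 e^{y} \sin^{2}{\left(y \right)} + 12 e^{y} \sin{\left(y \right)} + 12 e^{y} \cos{\left(y \right)} - 81 \sin^{3}{\left(y \right)} + 27 \sin^{2}{\left(y \right)} + 9 \sin{\left(y \right)} \cos{\left(y \right)}.
Matching coefficients of the independent functions:
  [e^{y} \sin{\left(y \right)}, e^{y} \cos{\left(y \right)}]:  A B = 12
  [e^{y} \sin^{2}{\left(y \right)}]:  3 A B^{2} = -108
  [e^{2 y} \sin{\left(y \right)}]:  - 3 A^{2} B = 144
  [\sin{\left(y \right)} \cos{\left(y \right)}]:  B^{2} = 9
  [e^{2 y}]:  - 2 A^{2} = -32
  [e^{3 y}]:  - 3 A^{3} = 192
  [\sin^{2}{\left(y \right)}]:  3 B^{2} = 27
  [\sin^{3}{\left(y \right)}]:  3 B^{3} = -81
Solving: A = -4, B = -3.
Check against the point condition:
  u(0, 0) = -4  ⟹  A = -4  ✓
Hence u(x, y) = - 4 e^{y} - 3 \sin{\left(y \right)}.

Answer: u(x, y) = - 4 e^{y} - 3 \sin{\left(y \right)}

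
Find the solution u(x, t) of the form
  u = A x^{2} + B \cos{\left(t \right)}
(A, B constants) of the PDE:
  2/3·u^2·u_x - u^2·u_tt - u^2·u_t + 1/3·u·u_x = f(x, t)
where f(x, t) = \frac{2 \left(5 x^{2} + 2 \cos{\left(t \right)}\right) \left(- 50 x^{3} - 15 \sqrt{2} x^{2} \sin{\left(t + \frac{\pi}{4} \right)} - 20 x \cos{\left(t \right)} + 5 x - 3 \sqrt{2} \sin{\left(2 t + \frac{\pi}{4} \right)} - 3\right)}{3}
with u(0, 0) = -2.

Substitute the ansatz u = A x^{2} + B \cos{\left(t \right)} into the left-hand side.
Derivatives of the ansatz:
  u_x = 2 A x
  u_tt = - B \cos{\left(t \right)}
  u_t = - B \sin{\left(t \right)}
Term by term:
  2/3·u^2·u_x = \frac{4 A^{3} x^{5}}{3} + \frac{8 A^{2} B x^{3} \cos{\left(t \right)}}{3} + \frac{4 A B^{2} x \cos^{2}{\left(t \right)}}{3}
  -u^2·u_tt = A^{2} B x^{4} \cos{\left(t \right)} + 2 A B^{2} x^{2} \cos^{2}{\left(t \right)} + B^{3} \cos^{3}{\left(t \right)}
  -u^2·u_t = A^{2} B x^{4} \sin{\left(t \right)} + 2 A B^{2} x^{2} \sin{\left(t \right)} \cos{\left(t \right)} + B^{3} \sin{\left(t \right)} \cos^{2}{\left(t \right)}
  1/3·u·u_x = \frac{2 A^{2} x^{3}}{3} + \frac{2 A B x \cos{\left(t \right)}}{3}
So the left-hand side equals
  \frac{4 A^{3} x^{5}}{3} + A^{2} B x^{4} \sin{\left(t \right)} + A^{2} B x^{4} \cos{\left(t \right)} + \frac{8 A^{2} B x^{3} \cos{\left(t \right)}}{3} + \frac{2 A^{2} x^{3}}{3} + 2 A B^{2} x^{2} \sin{\left(t \right)} \cos{\left(t \right)} + 2 A B^{2} x^{2} \cos^{2}{\left(t \right)} + \frac{4 A B^{2} x \cos^{2}{\left(t \right)}}{3} + \frac{2 A B x \cos{\left(t \right)}}{3} + B^{3} \sin{\left(t \right)} \cos^{2}{\left(t \right)} + B^{3} \cos^{3}{\left(t \right)}
This must equal f(x, t) identically; expanded, f = - \frac{500 x^{5}}{3} - 50 x^{4} \sin{\left(t \right)} - 50 x^{4} \cos{\left(t \right)} - \frac{400 x^{3} \cos{\left(t \right)}}{3} + \frac{50 x^{3}}{3} - 40 x^{2} \sin{\left(t \right)} \cos{\left(t \right)} - 40 x^{2} \cos^{2}{\left(t \right)} - \frac{80 x \cos^{2}{\left(t \right)}}{3} + \frac{20 x \cos{\left(t \right)}}{3} - 8 \sin{\left(t \right)} \cos^{2}{\left(t \right)} - 8 \cos^{3}{\left(t \right)}.
Matching coefficients of the independent functions:
  [x^{3}]:  \frac{2 A^{2}}{3} = \frac{50}{3}
  [x^{5}]:  \frac{4 A^{3}}{3} = - \frac{500}{3}
  [x \cos{\left(t \right)}]:  \frac{2 A B}{3} = \frac{20}{3}
  [x \cos^{2}{\left(t \right)}]:  \frac{4 A B^{2}}{3} = - \frac{80}{3}
  [x^{2} \cos^{2}{\left(t \right)}, x^{2} \sin{\left(t \right)} \cos{\left(t \right)}]:  2 A B^{2} = -40
  [x^{3} \cos{\left(t \right)}]:  \frac{8 A^{2} B}{3} = - \frac{400}{3}
  [x^{4} \sin{\left(t \right)}, x^{4} \cos{\left(t \right)}]:  A^{2} B = -50
  [\sin{\left(t \right)} \cos^{2}{\left(t \right)}, \cos^{3}{\left(t \right)}]:  B^{3} = -8
Solving: A = -5, B = -2.
Check against the point condition:
  u(0, 0) = -2  ⟹  B = -2  ✓
Hence u(x, t) = - 5 x^{2} - 2 \cos{\left(t \right)}.

Answer: u(x, t) = - 5 x^{2} - 2 \cos{\left(t \right)}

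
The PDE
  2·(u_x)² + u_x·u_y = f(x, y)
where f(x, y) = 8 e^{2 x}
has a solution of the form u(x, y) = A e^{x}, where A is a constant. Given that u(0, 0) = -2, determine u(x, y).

Answer: u(x, y) = - 2 e^{x}

Derivation:
Substitute the ansatz u = A e^{x} into the left-hand side.
Derivatives of the ansatz:
  u_x = A e^{x}
  u_y = 0
Term by term:
  2·(u_x)² = 2 A^{2} e^{2 x}
  u_x·u_y = 0
So the left-hand side equals
  2 A^{2} e^{2 x}
This must equal f(x, y) = 8 e^{2 x} identically.
Matching coefficients of the independent functions:
  [e^{2 x}]:  2 A^{2} = 8
These equations allow (A) = (-2) or (2).
Impose the point condition(s):
  u(0, 0) = -2  ⟹  A = -2
Only A = -2 satisfies everything.
Hence u(x, y) = - 2 e^{x}.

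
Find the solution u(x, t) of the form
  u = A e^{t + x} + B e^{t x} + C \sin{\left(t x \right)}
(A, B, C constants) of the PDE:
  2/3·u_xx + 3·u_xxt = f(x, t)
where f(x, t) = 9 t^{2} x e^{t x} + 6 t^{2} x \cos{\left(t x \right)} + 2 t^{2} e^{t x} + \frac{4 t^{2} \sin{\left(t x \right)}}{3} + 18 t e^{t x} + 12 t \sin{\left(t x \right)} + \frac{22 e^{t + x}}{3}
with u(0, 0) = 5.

Substitute the ansatz u = A e^{t + x} + B e^{t x} + C \sin{\left(t x \right)} into the left-hand side.
Derivatives of the ansatz:
  u_xx = A e^{t} e^{x} + B t^{2} e^{t x} - C t^{2} \sin{\left(t x \right)}
  u_xxt = A e^{t} e^{x} + B t^{2} x e^{t x} + 2 B t e^{t x} - C t^{2} x \cos{\left(t x \right)} - 2 C t \sin{\left(t x \right)}
Term by term:
  2/3·u_xx = \frac{2 A e^{t} e^{x}}{3} + \frac{2 B t^{2} e^{t x}}{3} - \frac{2 C t^{2} \sin{\left(t x \right)}}{3}
  3·u_xxt = 3 A e^{t} e^{x} + 3 B t^{2} x e^{t x} + 6 B t e^{t x} - 3 C t^{2} x \cos{\left(t x \right)} - 6 C t \sin{\left(t x \right)}
So the left-hand side equals
  \frac{11 A e^{t} e^{x}}{3} + 3 B t^{2} x e^{t x} + \frac{2 B t^{2} e^{t x}}{3} + 6 B t e^{t x} - 3 C t^{2} x \cos{\left(t x \right)} - \frac{2 C t^{2} \sin{\left(t x \right)}}{3} - 6 C t \sin{\left(t x \right)}
This must equal f(x, t) identically; expanded, f = 9 t^{2} x e^{t x} + 6 t^{2} x \cos{\left(t x \right)} + 2 t^{2} e^{t x} + \frac{4 t^{2} \sin{\left(t x \right)}}{3} + 18 t e^{t x} + 12 t \sin{\left(t x \right)} + \frac{22 e^{t} e^{x}}{3}.
Matching coefficients of the independent functions:
  [t e^{t x}]:  6 B = 18
  [t \sin{\left(t x \right)}]:  - 6 C = 12
  [t^{2} e^{t x}]:  \frac{2 B}{3} = 2
  [t^{2} \sin{\left(t x \right)}]:  - \frac{2 C}{3} = \frac{4}{3}
  [e^{t} e^{x}]:  \frac{11 A}{3} = \frac{22}{3}
  [t^{2} x e^{t x}]:  3 B = 9
  [t^{2} x \cos{\left(t x \right)}]:  - 3 C = 6
Solving: A = 2, B = 3, C = -2.
Check against the point condition:
  u(0, 0) = 5  ⟹  A + B = 5  ✓
Hence u(x, t) = 3 e^{t x} + 2 e^{t + x} - 2 \sin{\left(t x \right)}.

Answer: u(x, t) = 3 e^{t x} + 2 e^{t + x} - 2 \sin{\left(t x \right)}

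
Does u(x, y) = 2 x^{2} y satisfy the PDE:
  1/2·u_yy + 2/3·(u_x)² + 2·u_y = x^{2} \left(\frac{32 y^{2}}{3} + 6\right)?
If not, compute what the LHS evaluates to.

Evaluate each term of the left-hand side for u = 2 x^{2} y.
Derivatives:
  u_yy = 0
  u_x = 4 x y
  u_y = 2 x^{2}
Terms:
  1/2·u_yy = 0
  2/3·(u_x)² = \frac{32 x^{2} y^{2}}{3}
  2·u_y = 4 x^{2}
Sum: LHS = x^{2} \left(\frac{32 y^{2}}{3} + 4\right)
Given right-hand side: x^{2} \left(\frac{32 y^{2}}{3} + 6\right). Difference LHS − RHS = - 2 x^{2} ≠ 0, so u is not a solution.

Answer: No, the LHS evaluates to x^{2} \left(\frac{32 y^{2}}{3} + 4\right)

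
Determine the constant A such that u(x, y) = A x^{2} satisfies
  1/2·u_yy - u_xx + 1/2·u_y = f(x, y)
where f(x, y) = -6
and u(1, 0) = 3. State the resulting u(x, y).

Substitute the ansatz u = A x^{2} into the left-hand side.
Derivatives of the ansatz:
  u_yy = 0
  u_xx = 2 A
  u_y = 0
Term by term:
  1/2·u_yy = 0
  -u_xx = - 2 A
  1/2·u_y = 0
So the left-hand side equals
  - 2 A
This must equal f(x, y) = -6 identically.
Matching coefficients of the independent functions:
  [constant term]:  - 2 A = -6
Solving: A = 3.
Check against the point condition:
  u(1, 0) = 3  ⟹  A = 3  ✓
Hence u(x, y) = 3 x^{2}.

Answer: u(x, y) = 3 x^{2}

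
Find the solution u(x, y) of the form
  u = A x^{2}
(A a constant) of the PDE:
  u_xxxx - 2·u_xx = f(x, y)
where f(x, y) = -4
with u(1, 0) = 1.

Substitute the ansatz u = A x^{2} into the left-hand side.
Derivatives of the ansatz:
  u_xxxx = 0
  u_xx = 2 A
Term by term:
  u_xxxx = 0
  -2·u_xx = - 4 A
So the left-hand side equals
  - 4 A
This must equal f(x, y) = -4 identically.
Matching coefficients of the independent functions:
  [constant term]:  - 4 A = -4
Solving: A = 1.
Check against the point condition:
  u(1, 0) = 1  ⟹  A = 1  ✓
Hence u(x, y) = x^{2}.

Answer: u(x, y) = x^{2}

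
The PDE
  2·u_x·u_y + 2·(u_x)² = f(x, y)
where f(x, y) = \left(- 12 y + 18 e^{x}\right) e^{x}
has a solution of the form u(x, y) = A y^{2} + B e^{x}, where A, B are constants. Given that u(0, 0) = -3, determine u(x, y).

Substitute the ansatz u = A y^{2} + B e^{x} into the left-hand side.
Derivatives of the ansatz:
  u_x = B e^{x}
  u_y = 2 A y
Term by term:
  2·u_x·u_y = 4 A B y e^{x}
  2·(u_x)² = 2 B^{2} e^{2 x}
So the left-hand side equals
  4 A B y e^{x} + 2 B^{2} e^{2 x}
This must equal f(x, y) = \left(- 12 y + 18 e^{x}\right) e^{x} identically.
Matching coefficients of the independent functions:
  [y e^{x}]:  4 A B = -12
  [e^{2 x}]:  2 B^{2} = 18
These equations allow (A, B) = (-1, 3) or (1, -3).
Impose the point condition(s):
  u(0, 0) = -3  ⟹  B = -3
Only A = 1, B = -3 satisfies everything.
Hence u(x, y) = y^{2} - 3 e^{x}.

Answer: u(x, y) = y^{2} - 3 e^{x}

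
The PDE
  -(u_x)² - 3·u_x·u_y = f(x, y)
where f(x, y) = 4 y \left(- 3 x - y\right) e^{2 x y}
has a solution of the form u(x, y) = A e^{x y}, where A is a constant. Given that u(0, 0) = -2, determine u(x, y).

Substitute the ansatz u = A e^{x y} into the left-hand side.
Derivatives of the ansatz:
  u_x = A y e^{x y}
  u_y = A x e^{x y}
Term by term:
  -(u_x)² = - A^{2} y^{2} e^{2 x y}
  -3·u_x·u_y = - 3 A^{2} x y e^{2 x y}
So the left-hand side equals
  - 3 A^{2} x y e^{2 x y} - A^{2} y^{2} e^{2 x y}
This must equal f(x, y) identically; expanded, f = - 12 x y e^{2 x y} - 4 y^{2} e^{2 x y}.
Matching coefficients of the independent functions:
  [y^{2} e^{2 x y}]:  - A^{2} = -4
  [x y e^{2 x y}]:  - 3 A^{2} = -12
These equations allow (A) = (-2) or (2).
Impose the point condition(s):
  u(0, 0) = -2  ⟹  A = -2
Only A = -2 satisfies everything.
Hence u(x, y) = - 2 e^{x y}.

Answer: u(x, y) = - 2 e^{x y}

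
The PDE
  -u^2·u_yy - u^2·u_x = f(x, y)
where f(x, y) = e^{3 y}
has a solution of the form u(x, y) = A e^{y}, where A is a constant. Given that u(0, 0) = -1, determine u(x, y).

Substitute the ansatz u = A e^{y} into the left-hand side.
Derivatives of the ansatz:
  u_yy = A e^{y}
  u_x = 0
Term by term:
  -u^2·u_yy = - A^{3} e^{3 y}
  -u^2·u_x = 0
So the left-hand side equals
  - A^{3} e^{3 y}
This must equal f(x, y) = e^{3 y} identically.
Matching coefficients of the independent functions:
  [e^{3 y}]:  - A^{3} = 1
Solving: A = -1.
Check against the point condition:
  u(0, 0) = -1  ⟹  A = -1  ✓
Hence u(x, y) = - e^{y}.

Answer: u(x, y) = - e^{y}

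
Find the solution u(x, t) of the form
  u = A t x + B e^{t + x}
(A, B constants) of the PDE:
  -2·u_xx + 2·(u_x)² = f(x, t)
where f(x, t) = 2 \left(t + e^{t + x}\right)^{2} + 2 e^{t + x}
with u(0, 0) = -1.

Substitute the ansatz u = A t x + B e^{t + x} into the left-hand side.
Derivatives of the ansatz:
  u_xx = B e^{t} e^{x}
  u_x = A t + B e^{t} e^{x}
Term by term:
  -2·u_xx = - 2 B e^{t} e^{x}
  2·(u_x)² = 2 A^{2} t^{2} + 4 A B t e^{t} e^{x} + 2 B^{2} e^{2 t} e^{2 x}
So the left-hand side equals
  2 A^{2} t^{2} + 4 A B t e^{t} e^{x} + 2 B^{2} e^{2 t} e^{2 x} - 2 B e^{t} e^{x}
This must equal f(x, t) identically; expanded, f = 2 t^{2} + 4 t e^{t} e^{x} + 2 e^{2 t} e^{2 x} + 2 e^{t} e^{x}.
Matching coefficients of the independent functions:
  [t^{2}]:  2 A^{2} = 2
  [e^{t} e^{x}]:  - 2 B = 2
  [e^{2 t} e^{2 x}]:  2 B^{2} = 2
  [t e^{t} e^{x}]:  4 A B = 4
Solving: A = -1, B = -1.
Check against the point condition:
  u(0, 0) = -1  ⟹  B = -1  ✓
Hence u(x, t) = - t x - e^{t + x}.

Answer: u(x, t) = - t x - e^{t + x}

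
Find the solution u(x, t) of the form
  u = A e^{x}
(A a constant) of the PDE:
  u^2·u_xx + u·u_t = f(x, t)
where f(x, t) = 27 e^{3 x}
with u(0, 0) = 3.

Substitute the ansatz u = A e^{x} into the left-hand side.
Derivatives of the ansatz:
  u_xx = A e^{x}
  u_t = 0
Term by term:
  u^2·u_xx = A^{3} e^{3 x}
  u·u_t = 0
So the left-hand side equals
  A^{3} e^{3 x}
This must equal f(x, t) = 27 e^{3 x} identically.
Matching coefficients of the independent functions:
  [e^{3 x}]:  A^{3} = 27
Solving: A = 3.
Check against the point condition:
  u(0, 0) = 3  ⟹  A = 3  ✓
Hence u(x, t) = 3 e^{x}.

Answer: u(x, t) = 3 e^{x}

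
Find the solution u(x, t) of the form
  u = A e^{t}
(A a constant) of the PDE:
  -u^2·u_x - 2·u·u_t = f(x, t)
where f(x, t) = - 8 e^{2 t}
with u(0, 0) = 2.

Answer: u(x, t) = 2 e^{t}

Derivation:
Substitute the ansatz u = A e^{t} into the left-hand side.
Derivatives of the ansatz:
  u_x = 0
  u_t = A e^{t}
Term by term:
  -u^2·u_x = 0
  -2·u·u_t = - 2 A^{2} e^{2 t}
So the left-hand side equals
  - 2 A^{2} e^{2 t}
This must equal f(x, t) = - 8 e^{2 t} identically.
Matching coefficients of the independent functions:
  [e^{2 t}]:  - 2 A^{2} = -8
These equations allow (A) = (-2) or (2).
Impose the point condition(s):
  u(0, 0) = 2  ⟹  A = 2
Only A = 2 satisfies everything.
Hence u(x, t) = 2 e^{t}.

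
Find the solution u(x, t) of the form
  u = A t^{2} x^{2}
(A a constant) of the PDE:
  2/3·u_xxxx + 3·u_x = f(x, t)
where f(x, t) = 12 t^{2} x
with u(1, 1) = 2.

Substitute the ansatz u = A t^{2} x^{2} into the left-hand side.
Derivatives of the ansatz:
  u_xxxx = 0
  u_x = 2 A t^{2} x
Term by term:
  2/3·u_xxxx = 0
  3·u_x = 6 A t^{2} x
So the left-hand side equals
  6 A t^{2} x
This must equal f(x, t) = 12 t^{2} x identically.
Matching coefficients of the independent functions:
  [t^{2} x]:  6 A = 12
Solving: A = 2.
Check against the point condition:
  u(1, 1) = 2  ⟹  A = 2  ✓
Hence u(x, t) = 2 t^{2} x^{2}.

Answer: u(x, t) = 2 t^{2} x^{2}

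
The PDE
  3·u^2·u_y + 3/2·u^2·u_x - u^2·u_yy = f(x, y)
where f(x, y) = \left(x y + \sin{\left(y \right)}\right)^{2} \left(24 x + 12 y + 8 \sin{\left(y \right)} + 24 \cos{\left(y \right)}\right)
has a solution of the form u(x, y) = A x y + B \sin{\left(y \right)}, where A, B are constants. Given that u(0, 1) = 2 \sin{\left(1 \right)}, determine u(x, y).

Answer: u(x, y) = 2 x y + 2 \sin{\left(y \right)}

Derivation:
Substitute the ansatz u = A x y + B \sin{\left(y \right)} into the left-hand side.
Derivatives of the ansatz:
  u_y = A x + B \cos{\left(y \right)}
  u_x = A y
  u_yy = - B \sin{\left(y \right)}
Term by term:
  3·u^2·u_y = 3 A^{3} x^{3} y^{2} + 3 A^{2} B x^{2} y^{2} \cos{\left(y \right)} + 6 A^{2} B x^{2} y \sin{\left(y \right)} + 6 A B^{2} x y \sin{\left(y \right)} \cos{\left(y \right)} + 3 A B^{2} x \sin^{2}{\left(y \right)} + 3 B^{3} \sin^{2}{\left(y \right)} \cos{\left(y \right)}
  3/2·u^2·u_x = \frac{3 A^{3} x^{2} y^{3}}{2} + 3 A^{2} B x y^{2} \sin{\left(y \right)} + \frac{3 A B^{2} y \sin^{2}{\left(y \right)}}{2}
  -u^2·u_yy = A^{2} B x^{2} y^{2} \sin{\left(y \right)} + 2 A B^{2} x y \sin^{2}{\left(y \right)} + B^{3} \sin^{3}{\left(y \right)}
So the left-hand side equals
  3 A^{3} x^{3} y^{2} + \frac{3 A^{3} x^{2} y^{3}}{2} + A^{2} B x^{2} y^{2} \sin{\left(y \right)} + 3 A^{2} B x^{2} y^{2} \cos{\left(y \right)} + 6 A^{2} B x^{2} y \sin{\left(y \right)} + 3 A^{2} B x y^{2} \sin{\left(y \right)} + 2 A B^{2} x y \sin^{2}{\left(y \right)} + 6 A B^{2} x y \sin{\left(y \right)} \cos{\left(y \right)} + 3 A B^{2} x \sin^{2}{\left(y \right)} + \frac{3 A B^{2} y \sin^{2}{\left(y \right)}}{2} + B^{3} \sin^{3}{\left(y \right)} + 3 B^{3} \sin^{2}{\left(y \right)} \cos{\left(y \right)}
This must equal f(x, y) identically; expanded, f = 24 x^{3} y^{2} + 12 x^{2} y^{3} + 8 x^{2} y^{2} \sin{\left(y \right)} + 24 x^{2} y^{2} \cos{\left(y \right)} + 48 x^{2} y \sin{\left(y \right)} + 24 x y^{2} \sin{\left(y \right)} + 16 x y \sin^{2}{\left(y \right)} + 48 x y \sin{\left(y \right)} \cos{\left(y \right)} + 24 x \sin^{2}{\left(y \right)} + 12 y \sin^{2}{\left(y \right)} + 8 \sin^{3}{\left(y \right)} + 24 \sin^{2}{\left(y \right)} \cos{\left(y \right)}.
Matching coefficients of the independent functions:
  [x \sin^{2}{\left(y \right)}]:  3 A B^{2} = 24
  [x^{2} y^{3}]:  \frac{3 A^{3}}{2} = 12
  [x^{3} y^{2}]:  3 A^{3} = 24
  [y \sin^{2}{\left(y \right)}]:  \frac{3 A B^{2}}{2} = 12
  [\sin^{2}{\left(y \right)} \cos{\left(y \right)}]:  3 B^{3} = 24
  [x y \sin^{2}{\left(y \right)}]:  2 A B^{2} = 16
  [x y^{2} \sin{\left(y \right)}, x^{2} y^{2} \cos{\left(y \right)}]:  3 A^{2} B = 24
  [x^{2} y \sin{\left(y \right)}]:  6 A^{2} B = 48
  [x^{2} y^{2} \sin{\left(y \right)}]:  A^{2} B = 8
  [x y \sin{\left(y \right)} \cos{\left(y \right)}]:  6 A B^{2} = 48
  [\sin^{3}{\left(y \right)}]:  B^{3} = 8
Solving: A = 2, B = 2.
Check against the point condition:
  u(0, 1) = 2 \sin{\left(1 \right)}  ⟹  B \sin{\left(1 \right)} = 2 \sin{\left(1 \right)}  ✓
Hence u(x, y) = 2 x y + 2 \sin{\left(y \right)}.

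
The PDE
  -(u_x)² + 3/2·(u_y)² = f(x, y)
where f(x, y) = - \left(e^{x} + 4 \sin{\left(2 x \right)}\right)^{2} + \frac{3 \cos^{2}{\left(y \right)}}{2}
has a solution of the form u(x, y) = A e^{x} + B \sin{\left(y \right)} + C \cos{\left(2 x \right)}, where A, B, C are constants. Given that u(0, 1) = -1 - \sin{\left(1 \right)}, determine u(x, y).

Answer: u(x, y) = e^{x} - \sin{\left(y \right)} - 2 \cos{\left(2 x \right)}

Derivation:
Substitute the ansatz u = A e^{x} + B \sin{\left(y \right)} + C \cos{\left(2 x \right)} into the left-hand side.
Derivatives of the ansatz:
  u_x = A e^{x} - 2 C \sin{\left(2 x \right)}
  u_y = B \cos{\left(y \right)}
Term by term:
  -(u_x)² = - A^{2} e^{2 x} + 4 A C e^{x} \sin{\left(2 x \right)} - 4 C^{2} \sin^{2}{\left(2 x \right)}
  3/2·(u_y)² = \frac{3 B^{2} \cos^{2}{\left(y \right)}}{2}
So the left-hand side equals
  - A^{2} e^{2 x} + 4 A C e^{x} \sin{\left(2 x \right)} + \frac{3 B^{2} \cos^{2}{\left(y \right)}}{2} - 4 C^{2} \sin^{2}{\left(2 x \right)}
This must equal f(x, y) identically; expanded, f = - e^{2 x} - 8 e^{x} \sin{\left(2 x \right)} - 16 \sin^{2}{\left(2 x \right)} + \frac{3 \cos^{2}{\left(y \right)}}{2}.
Matching coefficients of the independent functions:
  [e^{x} \sin{\left(2 x \right)}]:  4 A C = -8
  [e^{2 x}]:  - A^{2} = -1
  [\sin^{2}{\left(2 x \right)}]:  - 4 C^{2} = -16
  [\cos^{2}{\left(y \right)}]:  \frac{3 B^{2}}{2} = \frac{3}{2}
These equations allow (A, B, C) = (-1, -1, 2) or (-1, 1, 2) or (1, -1, -2) or (1, 1, -2).
Impose the point condition(s):
  u(0, 1) = -1 - \sin{\left(1 \right)}  ⟹  A + B \sin{\left(1 \right)} + C = -1 - \sin{\left(1 \right)}
Only A = 1, B = -1, C = -2 satisfies everything.
Hence u(x, y) = e^{x} - \sin{\left(y \right)} - 2 \cos{\left(2 x \right)}.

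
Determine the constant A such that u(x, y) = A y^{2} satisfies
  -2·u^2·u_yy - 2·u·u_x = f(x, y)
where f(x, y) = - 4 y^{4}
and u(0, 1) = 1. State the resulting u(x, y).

Substitute the ansatz u = A y^{2} into the left-hand side.
Derivatives of the ansatz:
  u_yy = 2 A
  u_x = 0
Term by term:
  -2·u^2·u_yy = - 4 A^{3} y^{4}
  -2·u·u_x = 0
So the left-hand side equals
  - 4 A^{3} y^{4}
This must equal f(x, y) = - 4 y^{4} identically.
Matching coefficients of the independent functions:
  [y^{4}]:  - 4 A^{3} = -4
Solving: A = 1.
Check against the point condition:
  u(0, 1) = 1  ⟹  A = 1  ✓
Hence u(x, y) = y^{2}.

Answer: u(x, y) = y^{2}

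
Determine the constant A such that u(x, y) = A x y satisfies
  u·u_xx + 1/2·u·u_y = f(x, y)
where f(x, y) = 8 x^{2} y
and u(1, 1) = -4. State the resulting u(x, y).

Substitute the ansatz u = A x y into the left-hand side.
Derivatives of the ansatz:
  u_xx = 0
  u_y = A x
Term by term:
  u·u_xx = 0
  1/2·u·u_y = \frac{A^{2} x^{2} y}{2}
So the left-hand side equals
  \frac{A^{2} x^{2} y}{2}
This must equal f(x, y) = 8 x^{2} y identically.
Matching coefficients of the independent functions:
  [x^{2} y]:  \frac{A^{2}}{2} = 8
These equations allow (A) = (-4) or (4).
Impose the point condition(s):
  u(1, 1) = -4  ⟹  A = -4
Only A = -4 satisfies everything.
Hence u(x, y) = - 4 x y.

Answer: u(x, y) = - 4 x y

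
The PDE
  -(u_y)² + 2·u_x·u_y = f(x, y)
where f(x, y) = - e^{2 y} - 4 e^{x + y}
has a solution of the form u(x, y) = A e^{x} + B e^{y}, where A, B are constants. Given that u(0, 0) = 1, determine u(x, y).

Substitute the ansatz u = A e^{x} + B e^{y} into the left-hand side.
Derivatives of the ansatz:
  u_y = B e^{y}
  u_x = A e^{x}
Term by term:
  -(u_y)² = - B^{2} e^{2 y}
  2·u_x·u_y = 2 A B e^{x} e^{y}
So the left-hand side equals
  2 A B e^{x} e^{y} - B^{2} e^{2 y}
This must equal f(x, y) identically; expanded, f = - 4 e^{x} e^{y} - e^{2 y}.
Matching coefficients of the independent functions:
  [e^{x} e^{y}]:  2 A B = -4
  [e^{2 y}]:  - B^{2} = -1
These equations allow (A, B) = (-2, 1) or (2, -1).
Impose the point condition(s):
  u(0, 0) = 1  ⟹  A + B = 1
Only A = 2, B = -1 satisfies everything.
Hence u(x, y) = 2 e^{x} - e^{y}.

Answer: u(x, y) = 2 e^{x} - e^{y}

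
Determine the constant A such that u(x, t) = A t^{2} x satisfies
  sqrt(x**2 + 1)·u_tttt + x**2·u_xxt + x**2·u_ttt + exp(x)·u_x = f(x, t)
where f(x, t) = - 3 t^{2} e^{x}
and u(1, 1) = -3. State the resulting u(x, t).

Substitute the ansatz u = A t^{2} x into the left-hand side.
Derivatives of the ansatz:
  u_tttt = 0
  u_xxt = 0
  u_ttt = 0
  u_x = A t^{2}
Term by term:
  sqrt(x**2 + 1)·u_tttt = 0
  x**2·u_xxt = 0
  x**2·u_ttt = 0
  exp(x)·u_x = A t^{2} e^{x}
So the left-hand side equals
  A t^{2} e^{x}
This must equal f(x, t) = - 3 t^{2} e^{x} identically.
Matching coefficients of the independent functions:
  [t^{2} e^{x}]:  A = -3
Solving: A = -3.
Check against the point condition:
  u(1, 1) = -3  ⟹  A = -3  ✓
Hence u(x, t) = - 3 t^{2} x.

Answer: u(x, t) = - 3 t^{2} x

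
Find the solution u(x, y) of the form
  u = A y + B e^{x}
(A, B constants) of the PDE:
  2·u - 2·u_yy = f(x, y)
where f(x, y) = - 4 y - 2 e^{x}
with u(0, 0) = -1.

Substitute the ansatz u = A y + B e^{x} into the left-hand side.
Derivatives of the ansatz:
  u_yy = 0
Term by term:
  2·u = 2 A y + 2 B e^{x}
  -2·u_yy = 0
So the left-hand side equals
  2 A y + 2 B e^{x}
This must equal f(x, y) = - 4 y - 2 e^{x} identically.
Matching coefficients of the independent functions:
  [y]:  2 A = -4
  [e^{x}]:  2 B = -2
Solving: A = -2, B = -1.
Check against the point condition:
  u(0, 0) = -1  ⟹  B = -1  ✓
Hence u(x, y) = - 2 y - e^{x}.

Answer: u(x, y) = - 2 y - e^{x}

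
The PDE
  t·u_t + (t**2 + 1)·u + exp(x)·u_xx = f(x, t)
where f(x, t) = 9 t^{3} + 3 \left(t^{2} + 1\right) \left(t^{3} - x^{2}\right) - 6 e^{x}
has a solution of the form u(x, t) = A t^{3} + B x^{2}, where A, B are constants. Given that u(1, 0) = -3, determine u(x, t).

Substitute the ansatz u = A t^{3} + B x^{2} into the left-hand side.
Derivatives of the ansatz:
  u_t = 3 A t^{2}
  u_xx = 2 B
Term by term:
  t·u_t = 3 A t^{3}
  (t**2 + 1)·u = A t^{5} + A t^{3} + B t^{2} x^{2} + B x^{2}
  exp(x)·u_xx = 2 B e^{x}
So the left-hand side equals
  A t^{5} + 4 A t^{3} + B t^{2} x^{2} + B x^{2} + 2 B e^{x}
This must equal f(x, t) identically; expanded, f = 3 t^{5} + 12 t^{3} - 3 t^{2} x^{2} - 3 x^{2} - 6 e^{x}.
Matching coefficients of the independent functions:
  [t^{3}]:  4 A = 12
  [t^{5}]:  A = 3
  [x^{2}, t^{2} x^{2}]:  B = -3
  [e^{x}]:  2 B = -6
Solving: A = 3, B = -3.
Check against the point condition:
  u(1, 0) = -3  ⟹  B = -3  ✓
Hence u(x, t) = 3 t^{3} - 3 x^{2}.

Answer: u(x, t) = 3 t^{3} - 3 x^{2}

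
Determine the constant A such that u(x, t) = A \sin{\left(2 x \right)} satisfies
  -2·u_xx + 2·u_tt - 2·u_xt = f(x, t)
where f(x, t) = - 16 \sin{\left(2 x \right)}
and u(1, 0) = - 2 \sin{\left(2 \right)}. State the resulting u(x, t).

Answer: u(x, t) = - 2 \sin{\left(2 x \right)}

Derivation:
Substitute the ansatz u = A \sin{\left(2 x \right)} into the left-hand side.
Derivatives of the ansatz:
  u_xx = - 4 A \sin{\left(2 x \right)}
  u_tt = 0
  u_xt = 0
Term by term:
  -2·u_xx = 8 A \sin{\left(2 x \right)}
  2·u_tt = 0
  -2·u_xt = 0
So the left-hand side equals
  8 A \sin{\left(2 x \right)}
This must equal f(x, t) = - 16 \sin{\left(2 x \right)} identically.
Matching coefficients of the independent functions:
  [\sin{\left(2 x \right)}]:  8 A = -16
Solving: A = -2.
Check against the point condition:
  u(1, 0) = - 2 \sin{\left(2 \right)}  ⟹  A \sin{\left(2 \right)} = - 2 \sin{\left(2 \right)}  ✓
Hence u(x, t) = - 2 \sin{\left(2 x \right)}.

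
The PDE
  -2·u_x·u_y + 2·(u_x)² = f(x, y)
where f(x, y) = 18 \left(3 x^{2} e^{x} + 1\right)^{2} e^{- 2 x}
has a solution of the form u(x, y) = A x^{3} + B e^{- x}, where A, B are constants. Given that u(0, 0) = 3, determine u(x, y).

Substitute the ansatz u = A x^{3} + B e^{- x} into the left-hand side.
Derivatives of the ansatz:
  u_x = 3 A x^{2} - B e^{- x}
  u_y = 0
Term by term:
  -2·u_x·u_y = 0
  2·(u_x)² = 18 A^{2} x^{4} - 12 A B x^{2} e^{- x} + 2 B^{2} e^{- 2 x}
So the left-hand side equals
  18 A^{2} x^{4} - 12 A B x^{2} e^{- x} + 2 B^{2} e^{- 2 x}
This must equal f(x, y) identically; expanded, f = 162 x^{4} + 108 x^{2} e^{- x} + 18 e^{- 2 x}.
Matching coefficients of the independent functions:
  [x^{4}]:  18 A^{2} = 162
  [x^{2} e^{- x}]:  - 12 A B = 108
  [e^{- 2 x}]:  2 B^{2} = 18
These equations allow (A, B) = (-3, 3) or (3, -3).
Impose the point condition(s):
  u(0, 0) = 3  ⟹  B = 3
Only A = -3, B = 3 satisfies everything.
Hence u(x, y) = - 3 x^{3} + 3 e^{- x}.

Answer: u(x, y) = - 3 x^{3} + 3 e^{- x}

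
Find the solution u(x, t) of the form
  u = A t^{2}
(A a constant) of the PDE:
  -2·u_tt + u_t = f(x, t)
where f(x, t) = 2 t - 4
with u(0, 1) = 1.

Answer: u(x, t) = t^{2}

Derivation:
Substitute the ansatz u = A t^{2} into the left-hand side.
Derivatives of the ansatz:
  u_tt = 2 A
  u_t = 2 A t
Term by term:
  -2·u_tt = - 4 A
  u_t = 2 A t
So the left-hand side equals
  2 A t - 4 A
This must equal f(x, t) = 2 t - 4 identically.
Matching coefficients of the independent functions:
  [constant term]:  - 4 A = -4
  [t]:  2 A = 2
Solving: A = 1.
Check against the point condition:
  u(0, 1) = 1  ⟹  A = 1  ✓
Hence u(x, t) = t^{2}.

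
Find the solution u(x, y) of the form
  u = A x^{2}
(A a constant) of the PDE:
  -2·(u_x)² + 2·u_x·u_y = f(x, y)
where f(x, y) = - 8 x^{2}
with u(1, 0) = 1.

Substitute the ansatz u = A x^{2} into the left-hand side.
Derivatives of the ansatz:
  u_x = 2 A x
  u_y = 0
Term by term:
  -2·(u_x)² = - 8 A^{2} x^{2}
  2·u_x·u_y = 0
So the left-hand side equals
  - 8 A^{2} x^{2}
This must equal f(x, y) = - 8 x^{2} identically.
Matching coefficients of the independent functions:
  [x^{2}]:  - 8 A^{2} = -8
These equations allow (A) = (-1) or (1).
Impose the point condition(s):
  u(1, 0) = 1  ⟹  A = 1
Only A = 1 satisfies everything.
Hence u(x, y) = x^{2}.

Answer: u(x, y) = x^{2}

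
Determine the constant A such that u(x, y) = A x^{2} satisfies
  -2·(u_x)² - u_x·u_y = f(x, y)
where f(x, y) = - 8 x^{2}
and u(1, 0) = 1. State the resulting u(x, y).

Answer: u(x, y) = x^{2}

Derivation:
Substitute the ansatz u = A x^{2} into the left-hand side.
Derivatives of the ansatz:
  u_x = 2 A x
  u_y = 0
Term by term:
  -2·(u_x)² = - 8 A^{2} x^{2}
  -u_x·u_y = 0
So the left-hand side equals
  - 8 A^{2} x^{2}
This must equal f(x, y) = - 8 x^{2} identically.
Matching coefficients of the independent functions:
  [x^{2}]:  - 8 A^{2} = -8
These equations allow (A) = (-1) or (1).
Impose the point condition(s):
  u(1, 0) = 1  ⟹  A = 1
Only A = 1 satisfies everything.
Hence u(x, y) = x^{2}.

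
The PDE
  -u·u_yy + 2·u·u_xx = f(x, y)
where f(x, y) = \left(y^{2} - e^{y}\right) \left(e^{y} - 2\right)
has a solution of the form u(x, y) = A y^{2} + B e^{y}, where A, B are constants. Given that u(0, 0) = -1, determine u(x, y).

Substitute the ansatz u = A y^{2} + B e^{y} into the left-hand side.
Derivatives of the ansatz:
  u_yy = 2 A + B e^{y}
  u_xx = 0
Term by term:
  -u·u_yy = - 2 A^{2} y^{2} - A B y^{2} e^{y} - 2 A B e^{y} - B^{2} e^{2 y}
  2·u·u_xx = 0
So the left-hand side equals
  - 2 A^{2} y^{2} - A B y^{2} e^{y} - 2 A B e^{y} - B^{2} e^{2 y}
This must equal f(x, y) identically; expanded, f = y^{2} e^{y} - 2 y^{2} - e^{2 y} + 2 e^{y}.
Matching coefficients of the independent functions:
  [y^{2}]:  - 2 A^{2} = -2
  [y^{2} e^{y}]:  - A B = 1
  [e^{y}]:  - 2 A B = 2
  [e^{2 y}]:  - B^{2} = -1
These equations allow (A, B) = (-1, 1) or (1, -1).
Impose the point condition(s):
  u(0, 0) = -1  ⟹  B = -1
Only A = 1, B = -1 satisfies everything.
Hence u(x, y) = y^{2} - e^{y}.

Answer: u(x, y) = y^{2} - e^{y}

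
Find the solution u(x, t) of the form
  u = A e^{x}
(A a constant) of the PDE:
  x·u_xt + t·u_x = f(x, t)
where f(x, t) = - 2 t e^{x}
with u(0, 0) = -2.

Substitute the ansatz u = A e^{x} into the left-hand side.
Derivatives of the ansatz:
  u_xt = 0
  u_x = A e^{x}
Term by term:
  x·u_xt = 0
  t·u_x = A t e^{x}
So the left-hand side equals
  A t e^{x}
This must equal f(x, t) = - 2 t e^{x} identically.
Matching coefficients of the independent functions:
  [t e^{x}]:  A = -2
Solving: A = -2.
Check against the point condition:
  u(0, 0) = -2  ⟹  A = -2  ✓
Hence u(x, t) = - 2 e^{x}.

Answer: u(x, t) = - 2 e^{x}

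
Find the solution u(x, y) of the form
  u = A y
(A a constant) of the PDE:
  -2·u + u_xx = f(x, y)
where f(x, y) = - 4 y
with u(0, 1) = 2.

Substitute the ansatz u = A y into the left-hand side.
Derivatives of the ansatz:
  u_xx = 0
Term by term:
  -2·u = - 2 A y
  u_xx = 0
So the left-hand side equals
  - 2 A y
This must equal f(x, y) = - 4 y identically.
Matching coefficients of the independent functions:
  [y]:  - 2 A = -4
Solving: A = 2.
Check against the point condition:
  u(0, 1) = 2  ⟹  A = 2  ✓
Hence u(x, y) = 2 y.

Answer: u(x, y) = 2 y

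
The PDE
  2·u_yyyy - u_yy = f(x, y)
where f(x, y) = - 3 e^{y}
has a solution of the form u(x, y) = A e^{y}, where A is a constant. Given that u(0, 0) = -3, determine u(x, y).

Substitute the ansatz u = A e^{y} into the left-hand side.
Derivatives of the ansatz:
  u_yyyy = A e^{y}
  u_yy = A e^{y}
Term by term:
  2·u_yyyy = 2 A e^{y}
  -u_yy = - A e^{y}
So the left-hand side equals
  A e^{y}
This must equal f(x, y) = - 3 e^{y} identically.
Matching coefficients of the independent functions:
  [e^{y}]:  A = -3
Solving: A = -3.
Check against the point condition:
  u(0, 0) = -3  ⟹  A = -3  ✓
Hence u(x, y) = - 3 e^{y}.

Answer: u(x, y) = - 3 e^{y}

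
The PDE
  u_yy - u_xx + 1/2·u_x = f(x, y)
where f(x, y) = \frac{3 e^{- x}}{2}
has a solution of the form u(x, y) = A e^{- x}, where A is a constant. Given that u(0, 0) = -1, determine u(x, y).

Answer: u(x, y) = - e^{- x}

Derivation:
Substitute the ansatz u = A e^{- x} into the left-hand side.
Derivatives of the ansatz:
  u_yy = 0
  u_xx = A e^{- x}
  u_x = - A e^{- x}
Term by term:
  u_yy = 0
  -u_xx = - A e^{- x}
  1/2·u_x = - \frac{A e^{- x}}{2}
So the left-hand side equals
  - \frac{3 A e^{- x}}{2}
This must equal f(x, y) = \frac{3 e^{- x}}{2} identically.
Matching coefficients of the independent functions:
  [e^{- x}]:  - \frac{3 A}{2} = \frac{3}{2}
Solving: A = -1.
Check against the point condition:
  u(0, 0) = -1  ⟹  A = -1  ✓
Hence u(x, y) = - e^{- x}.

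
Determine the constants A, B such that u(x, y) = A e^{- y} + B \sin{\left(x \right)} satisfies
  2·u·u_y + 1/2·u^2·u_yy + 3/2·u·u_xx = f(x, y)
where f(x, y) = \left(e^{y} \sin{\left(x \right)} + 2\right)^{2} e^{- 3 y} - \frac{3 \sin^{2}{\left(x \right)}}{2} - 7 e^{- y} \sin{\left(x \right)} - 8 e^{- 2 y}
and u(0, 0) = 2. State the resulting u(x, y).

Substitute the ansatz u = A e^{- y} + B \sin{\left(x \right)} into the left-hand side.
Derivatives of the ansatz:
  u_y = - A e^{- y}
  u_yy = A e^{- y}
  u_xx = - B \sin{\left(x \right)}
Term by term:
  2·u·u_y = - 2 A^{2} e^{- 2 y} - 2 A B e^{- y} \sin{\left(x \right)}
  1/2·u^2·u_yy = \frac{A^{3} e^{- 3 y}}{2} + A^{2} B e^{- 2 y} \sin{\left(x \right)} + \frac{A B^{2} e^{- y} \sin^{2}{\left(x \right)}}{2}
  3/2·u·u_xx = - \frac{3 A B e^{- y} \sin{\left(x \right)}}{2} - \frac{3 B^{2} \sin^{2}{\left(x \right)}}{2}
So the left-hand side equals
  \frac{A^{3} e^{- 3 y}}{2} + A^{2} B e^{- 2 y} \sin{\left(x \right)} - 2 A^{2} e^{- 2 y} + \frac{A B^{2} e^{- y} \sin^{2}{\left(x \right)}}{2} - \frac{7 A B e^{- y} \sin{\left(x \right)}}{2} - \frac{3 B^{2} \sin^{2}{\left(x \right)}}{2}
This must equal f(x, y) identically; expanded, f = - \frac{3 \sin^{2}{\left(x \right)}}{2} + e^{- y} \sin^{2}{\left(x \right)} - 7 e^{- y} \sin{\left(x \right)} + 4 e^{- 2 y} \sin{\left(x \right)} - 8 e^{- 2 y} + 4 e^{- 3 y}.
Matching coefficients of the independent functions:
  [e^{- 2 y} \sin{\left(x \right)}]:  A^{2} B = 4
  [e^{- y} \sin{\left(x \right)}]:  - \frac{7 A B}{2} = -7
  [e^{- y} \sin^{2}{\left(x \right)}]:  \frac{A B^{2}}{2} = 1
  [e^{- 3 y}]:  \frac{A^{3}}{2} = 4
  [e^{- 2 y}]:  - 2 A^{2} = -8
  [\sin^{2}{\left(x \right)}]:  - \frac{3 B^{2}}{2} = - \frac{3}{2}
Solving: A = 2, B = 1.
Check against the point condition:
  u(0, 0) = 2  ⟹  A = 2  ✓
Hence u(x, y) = \sin{\left(x \right)} + 2 e^{- y}.

Answer: u(x, y) = \sin{\left(x \right)} + 2 e^{- y}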